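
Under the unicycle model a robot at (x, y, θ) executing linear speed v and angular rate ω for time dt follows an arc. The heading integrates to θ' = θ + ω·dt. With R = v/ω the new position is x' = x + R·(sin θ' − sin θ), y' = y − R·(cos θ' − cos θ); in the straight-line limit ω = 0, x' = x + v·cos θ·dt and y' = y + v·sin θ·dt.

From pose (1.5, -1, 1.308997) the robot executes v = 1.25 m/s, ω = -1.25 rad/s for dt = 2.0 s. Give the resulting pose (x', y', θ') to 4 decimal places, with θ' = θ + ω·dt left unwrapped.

θ' = 1.3090 + -1.25·2.0 = -1.1910
R = v/ω = 1.25/-1.25 = -1.0000
x' = 1.5 + -1.0000·(sin -1.1910 − sin 1.3090) = 3.3947
y' = -1 − -1.0000·(cos -1.1910 − cos 1.3090) = -0.8881

(3.3947, -0.8881, -1.1910)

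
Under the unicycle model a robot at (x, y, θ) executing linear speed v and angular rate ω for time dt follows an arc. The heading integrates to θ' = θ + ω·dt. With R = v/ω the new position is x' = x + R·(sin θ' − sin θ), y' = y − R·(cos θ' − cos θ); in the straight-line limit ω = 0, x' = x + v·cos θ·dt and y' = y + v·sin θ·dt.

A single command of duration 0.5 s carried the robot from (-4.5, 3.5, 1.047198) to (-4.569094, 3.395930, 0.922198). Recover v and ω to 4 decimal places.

Δθ = 0.922198 − 1.047198 = -0.125000
ω = Δθ/dt = -0.125000/0.5 = -0.2500
R = −Δy/(cos θ' − cos θ) = 1.0000
v = R·ω = 1.0000·-0.2500 = -0.2500

v = -0.2500, ω = -0.2500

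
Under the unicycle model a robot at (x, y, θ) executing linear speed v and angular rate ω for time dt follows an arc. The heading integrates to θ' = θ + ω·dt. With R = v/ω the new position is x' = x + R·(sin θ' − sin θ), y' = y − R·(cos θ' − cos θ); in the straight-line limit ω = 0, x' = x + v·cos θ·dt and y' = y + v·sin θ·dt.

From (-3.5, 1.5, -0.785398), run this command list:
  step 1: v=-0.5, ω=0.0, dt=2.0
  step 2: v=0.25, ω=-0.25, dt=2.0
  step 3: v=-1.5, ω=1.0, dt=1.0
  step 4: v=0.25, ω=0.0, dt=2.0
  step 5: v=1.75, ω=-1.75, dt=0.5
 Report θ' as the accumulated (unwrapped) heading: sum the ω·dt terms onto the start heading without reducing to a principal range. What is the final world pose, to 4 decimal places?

step 1: θ'=-0.7854 (straight) → pose (-4.2071, 2.2071, -0.7854)
step 2: θ'=-1.2854 (R=-1.0000) → pose (-3.9547, 1.7815, -1.2854)
step 3: θ'=-0.2854 (R=-1.5000) → pose (-4.9717, 2.7986, -0.2854)
step 4: θ'=-0.2854 (straight) → pose (-4.4919, 2.6578, -0.2854)
step 5: θ'=-1.1604 (R=-1.0000) → pose (-3.8565, 2.0972, -1.1604)

(-3.8565, 2.0972, -1.1604)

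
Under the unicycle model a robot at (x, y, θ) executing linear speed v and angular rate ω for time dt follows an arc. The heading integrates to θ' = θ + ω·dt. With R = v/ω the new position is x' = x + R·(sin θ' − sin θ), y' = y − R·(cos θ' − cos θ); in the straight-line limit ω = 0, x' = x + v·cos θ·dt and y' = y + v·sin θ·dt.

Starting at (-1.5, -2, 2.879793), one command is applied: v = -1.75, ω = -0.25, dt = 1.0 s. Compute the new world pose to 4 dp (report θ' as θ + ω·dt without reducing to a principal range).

θ' = 2.8798 + -0.25·1.0 = 2.6298
R = v/ω = -1.75/-0.25 = 7.0000
x' = -1.5 + 7.0000·(sin 2.6298 − sin 2.8798) = 0.1165
y' = -2 − 7.0000·(cos 2.6298 − cos 2.8798) = -2.6584

(0.1165, -2.6584, 2.6298)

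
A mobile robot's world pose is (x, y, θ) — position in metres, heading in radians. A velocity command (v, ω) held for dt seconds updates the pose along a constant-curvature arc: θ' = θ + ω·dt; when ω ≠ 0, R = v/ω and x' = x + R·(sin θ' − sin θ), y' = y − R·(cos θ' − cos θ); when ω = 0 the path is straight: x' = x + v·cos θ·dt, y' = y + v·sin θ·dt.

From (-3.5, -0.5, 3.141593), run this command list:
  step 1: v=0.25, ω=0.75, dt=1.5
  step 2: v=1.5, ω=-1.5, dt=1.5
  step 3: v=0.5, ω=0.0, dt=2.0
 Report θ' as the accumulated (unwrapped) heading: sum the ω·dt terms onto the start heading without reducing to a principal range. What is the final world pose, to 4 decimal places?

(-6.0365, 0.2127, 2.0166)

step 1: θ'=4.2666 (R=0.3333) → pose (-3.8008, -0.6896, 4.2666)
step 2: θ'=2.0166 (R=-1.0000) → pose (-5.6053, -0.6896, 2.0166)
step 3: θ'=2.0166 (straight) → pose (-6.0365, 0.2127, 2.0166)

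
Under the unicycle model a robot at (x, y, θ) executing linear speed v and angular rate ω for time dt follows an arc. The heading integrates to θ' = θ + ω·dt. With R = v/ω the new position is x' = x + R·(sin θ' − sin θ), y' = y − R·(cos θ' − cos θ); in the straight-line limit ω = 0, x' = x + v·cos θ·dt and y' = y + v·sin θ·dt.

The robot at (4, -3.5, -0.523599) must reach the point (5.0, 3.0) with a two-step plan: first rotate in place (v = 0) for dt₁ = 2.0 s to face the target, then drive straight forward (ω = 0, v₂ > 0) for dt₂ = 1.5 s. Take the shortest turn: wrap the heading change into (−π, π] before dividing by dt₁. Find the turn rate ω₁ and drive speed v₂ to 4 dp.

ω₁ = 0.9709, v₂ = 4.3843

heading to target = atan2(3−-3.5, 5−4) = 1.4181
Δθ = wrap(1.4181 − -0.5236) = 1.9417; ω₁ = Δθ/dt₁ = 0.9709
distance = √((5−4)² + (3−-3.5)²) = 6.5765; v₂ = distance/dt₂ = 4.3843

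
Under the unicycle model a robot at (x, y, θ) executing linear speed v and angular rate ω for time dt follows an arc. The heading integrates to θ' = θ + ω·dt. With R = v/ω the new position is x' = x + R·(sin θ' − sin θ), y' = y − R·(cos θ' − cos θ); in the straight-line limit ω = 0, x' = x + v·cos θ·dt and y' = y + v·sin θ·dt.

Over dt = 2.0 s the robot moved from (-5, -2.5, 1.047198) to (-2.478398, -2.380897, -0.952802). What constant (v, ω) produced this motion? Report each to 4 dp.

v = 1.5000, ω = -1.0000

Δθ = -0.952802 − 1.047198 = -2.000000
ω = Δθ/dt = -2.000000/2.0 = -1.0000
R = Δx/(sin θ' − sin θ) = -1.5000
v = R·ω = -1.5000·-1.0000 = 1.5000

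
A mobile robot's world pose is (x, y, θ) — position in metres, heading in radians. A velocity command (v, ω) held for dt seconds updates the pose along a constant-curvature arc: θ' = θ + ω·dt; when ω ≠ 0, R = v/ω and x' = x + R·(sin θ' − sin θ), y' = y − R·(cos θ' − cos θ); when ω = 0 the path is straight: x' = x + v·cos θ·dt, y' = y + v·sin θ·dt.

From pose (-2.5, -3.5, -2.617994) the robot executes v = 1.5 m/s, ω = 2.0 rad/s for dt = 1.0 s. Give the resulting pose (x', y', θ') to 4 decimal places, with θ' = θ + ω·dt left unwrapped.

(-2.5596, -4.7608, -0.6180)

θ' = -2.6180 + 2.0·1.0 = -0.6180
R = v/ω = 1.5/2.0 = 0.7500
x' = -2.5 + 0.7500·(sin -0.6180 − sin -2.6180) = -2.5596
y' = -3.5 − 0.7500·(cos -0.6180 − cos -2.6180) = -4.7608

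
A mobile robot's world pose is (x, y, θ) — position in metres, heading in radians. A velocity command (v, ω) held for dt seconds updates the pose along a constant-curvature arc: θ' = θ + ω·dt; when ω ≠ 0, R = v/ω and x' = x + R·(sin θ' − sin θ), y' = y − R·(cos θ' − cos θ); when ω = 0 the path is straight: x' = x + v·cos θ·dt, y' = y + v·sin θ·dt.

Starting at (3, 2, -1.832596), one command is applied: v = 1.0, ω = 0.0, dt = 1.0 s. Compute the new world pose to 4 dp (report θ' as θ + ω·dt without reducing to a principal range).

θ' = -1.8326 + 0.0·1.0 = -1.8326
ω = 0 → straight: x' = 3 + 1.0·cos(-1.8326)·1.0 = 2.7412
y' = 2 + 1.0·sin(-1.8326)·1.0 = 1.0341

(2.7412, 1.0341, -1.8326)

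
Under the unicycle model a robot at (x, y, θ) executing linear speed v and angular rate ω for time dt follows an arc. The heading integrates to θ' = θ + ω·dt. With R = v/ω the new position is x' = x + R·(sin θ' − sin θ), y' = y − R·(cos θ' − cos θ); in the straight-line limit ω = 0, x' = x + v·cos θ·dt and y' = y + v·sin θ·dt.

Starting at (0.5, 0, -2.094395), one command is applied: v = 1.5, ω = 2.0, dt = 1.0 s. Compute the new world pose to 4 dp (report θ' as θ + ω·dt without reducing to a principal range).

θ' = -2.0944 + 2.0·1.0 = -0.0944
R = v/ω = 1.5/2.0 = 0.7500
x' = 0.5 + 0.7500·(sin -0.0944 − sin -2.0944) = 1.0788
y' = 0 − 0.7500·(cos -0.0944 − cos -2.0944) = -1.1217

(1.0788, -1.1217, -0.0944)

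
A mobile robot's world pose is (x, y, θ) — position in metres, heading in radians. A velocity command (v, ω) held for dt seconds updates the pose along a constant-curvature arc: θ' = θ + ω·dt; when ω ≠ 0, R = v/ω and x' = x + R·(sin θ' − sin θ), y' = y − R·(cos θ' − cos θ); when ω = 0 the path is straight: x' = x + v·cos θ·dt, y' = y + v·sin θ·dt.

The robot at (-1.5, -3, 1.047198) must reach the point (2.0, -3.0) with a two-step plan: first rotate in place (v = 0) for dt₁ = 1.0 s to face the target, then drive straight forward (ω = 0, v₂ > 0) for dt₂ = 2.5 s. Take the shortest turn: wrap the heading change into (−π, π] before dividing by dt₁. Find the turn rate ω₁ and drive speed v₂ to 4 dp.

ω₁ = -1.0472, v₂ = 1.4000

heading to target = atan2(-3−-3, 2−-1.5) = 0.0000
Δθ = wrap(0.0000 − 1.0472) = -1.0472; ω₁ = Δθ/dt₁ = -1.0472
distance = √((2−-1.5)² + (-3−-3)²) = 3.5000; v₂ = distance/dt₂ = 1.4000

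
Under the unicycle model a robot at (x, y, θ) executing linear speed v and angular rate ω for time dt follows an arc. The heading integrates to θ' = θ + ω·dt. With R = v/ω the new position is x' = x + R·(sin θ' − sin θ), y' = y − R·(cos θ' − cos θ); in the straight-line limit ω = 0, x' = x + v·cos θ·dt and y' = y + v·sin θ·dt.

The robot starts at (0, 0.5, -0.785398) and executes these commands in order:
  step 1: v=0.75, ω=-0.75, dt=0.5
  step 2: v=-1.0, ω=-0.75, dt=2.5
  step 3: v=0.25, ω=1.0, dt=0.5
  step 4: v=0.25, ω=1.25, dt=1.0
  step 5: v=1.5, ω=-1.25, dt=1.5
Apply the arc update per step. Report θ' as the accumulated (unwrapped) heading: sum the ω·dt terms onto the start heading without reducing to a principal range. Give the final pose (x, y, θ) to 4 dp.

step 1: θ'=-1.1604 (R=-1.0000) → pose (0.2099, 0.1919, -1.1604)
step 2: θ'=-3.0354 (R=1.3333) → pose (1.2911, 2.0497, -3.0354)
step 3: θ'=-2.5354 (R=0.2500) → pose (1.1752, 2.0065, -2.5354)
step 4: θ'=-1.2854 (R=0.2000) → pose (1.0972, 1.7858, -1.2854)
step 5: θ'=-3.1604 (R=-1.2000) → pose (-0.0768, 0.2482, -3.1604)

(-0.0768, 0.2482, -3.1604)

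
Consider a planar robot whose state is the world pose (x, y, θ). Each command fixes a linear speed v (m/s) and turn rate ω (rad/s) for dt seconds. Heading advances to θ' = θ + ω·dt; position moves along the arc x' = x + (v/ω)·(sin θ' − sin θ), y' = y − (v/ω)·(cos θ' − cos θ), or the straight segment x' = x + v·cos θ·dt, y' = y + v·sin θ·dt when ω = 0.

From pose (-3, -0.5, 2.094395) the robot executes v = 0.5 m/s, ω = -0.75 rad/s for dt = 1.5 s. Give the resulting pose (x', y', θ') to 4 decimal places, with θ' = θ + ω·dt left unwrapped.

(-2.9723, 0.2105, 0.9694)

θ' = 2.0944 + -0.75·1.5 = 0.9694
R = v/ω = 0.5/-0.75 = -0.6667
x' = -3 + -0.6667·(sin 0.9694 − sin 2.0944) = -2.9723
y' = -0.5 − -0.6667·(cos 0.9694 − cos 2.0944) = 0.2105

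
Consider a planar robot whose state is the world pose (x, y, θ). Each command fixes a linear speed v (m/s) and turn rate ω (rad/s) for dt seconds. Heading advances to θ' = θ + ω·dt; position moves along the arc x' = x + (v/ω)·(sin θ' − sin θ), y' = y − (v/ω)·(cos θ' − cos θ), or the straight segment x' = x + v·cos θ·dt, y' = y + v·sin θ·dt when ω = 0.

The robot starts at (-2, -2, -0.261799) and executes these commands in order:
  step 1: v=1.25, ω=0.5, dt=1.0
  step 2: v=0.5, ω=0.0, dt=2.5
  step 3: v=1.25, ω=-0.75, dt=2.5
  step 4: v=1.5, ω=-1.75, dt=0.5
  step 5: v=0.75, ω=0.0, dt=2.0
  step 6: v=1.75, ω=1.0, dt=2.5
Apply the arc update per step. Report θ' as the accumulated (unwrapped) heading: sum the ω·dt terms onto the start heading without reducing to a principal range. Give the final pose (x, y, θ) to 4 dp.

step 1: θ'=0.2382 (R=2.5000) → pose (-0.7631, -2.0146, 0.2382)
step 2: θ'=0.2382 (straight) → pose (0.4516, -1.7197, 0.2382)
step 3: θ'=-1.6368 (R=-1.6667) → pose (2.5079, -3.4492, -1.6368)
step 4: θ'=-2.5118 (R=-0.8571) → pose (2.1575, -4.0853, -2.5118)
step 5: θ'=-2.5118 (straight) → pose (0.9453, -4.9688, -2.5118)
step 6: θ'=-0.0118 (R=1.7500) → pose (1.9553, -8.1330, -0.0118)

(1.9553, -8.1330, -0.0118)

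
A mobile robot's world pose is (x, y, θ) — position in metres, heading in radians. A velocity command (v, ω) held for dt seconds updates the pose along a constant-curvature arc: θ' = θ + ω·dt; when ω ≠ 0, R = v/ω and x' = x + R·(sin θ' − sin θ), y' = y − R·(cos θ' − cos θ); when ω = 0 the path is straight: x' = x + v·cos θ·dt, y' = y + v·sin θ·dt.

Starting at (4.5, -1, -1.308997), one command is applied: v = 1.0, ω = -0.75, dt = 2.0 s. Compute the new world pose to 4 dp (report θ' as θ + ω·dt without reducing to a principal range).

(3.6474, -2.6054, -2.8090)

θ' = -1.3090 + -0.75·2.0 = -2.8090
R = v/ω = 1.0/-0.75 = -1.3333
x' = 4.5 + -1.3333·(sin -2.8090 − sin -1.3090) = 3.6474
y' = -1 − -1.3333·(cos -2.8090 − cos -1.3090) = -2.6054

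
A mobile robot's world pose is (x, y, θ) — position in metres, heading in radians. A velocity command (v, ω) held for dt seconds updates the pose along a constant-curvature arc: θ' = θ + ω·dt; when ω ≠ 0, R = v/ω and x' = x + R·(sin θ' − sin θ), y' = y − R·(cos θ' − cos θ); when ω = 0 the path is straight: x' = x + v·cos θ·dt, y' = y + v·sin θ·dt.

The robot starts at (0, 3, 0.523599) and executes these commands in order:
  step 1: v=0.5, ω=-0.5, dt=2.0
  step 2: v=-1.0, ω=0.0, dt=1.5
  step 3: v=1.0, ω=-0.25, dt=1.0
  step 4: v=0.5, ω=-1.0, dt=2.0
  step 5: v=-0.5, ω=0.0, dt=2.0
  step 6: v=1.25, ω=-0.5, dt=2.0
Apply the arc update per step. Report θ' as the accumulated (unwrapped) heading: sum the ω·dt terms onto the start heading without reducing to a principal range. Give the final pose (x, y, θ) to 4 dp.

(-1.1559, 2.9213, -3.7264)

step 1: θ'=-0.4764 (R=-1.0000) → pose (0.9586, 3.0226, -0.4764)
step 2: θ'=-0.4764 (straight) → pose (-0.3744, 3.7105, -0.4764)
step 3: θ'=-0.7264 (R=-4.0000) → pose (0.4480, 3.1462, -0.7264)
step 4: θ'=-2.7264 (R=-0.5000) → pose (0.3176, 2.3149, -2.7264)
step 5: θ'=-2.7264 (straight) → pose (1.2326, 2.7182, -2.7264)
step 6: θ'=-3.7264 (R=-2.5000) → pose (-1.1559, 2.9213, -3.7264)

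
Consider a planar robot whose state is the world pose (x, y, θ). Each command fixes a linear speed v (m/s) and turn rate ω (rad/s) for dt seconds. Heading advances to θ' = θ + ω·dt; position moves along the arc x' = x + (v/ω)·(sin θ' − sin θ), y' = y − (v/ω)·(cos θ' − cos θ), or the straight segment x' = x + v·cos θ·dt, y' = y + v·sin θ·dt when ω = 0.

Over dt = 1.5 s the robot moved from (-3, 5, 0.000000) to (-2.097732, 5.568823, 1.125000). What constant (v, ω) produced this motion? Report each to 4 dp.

v = 0.7500, ω = 0.7500

Δθ = 1.125000 − 0.000000 = 1.125000
ω = Δθ/dt = 1.125000/1.5 = 0.7500
R = Δx/(sin θ' − sin θ) = 1.0000
v = R·ω = 1.0000·0.7500 = 0.7500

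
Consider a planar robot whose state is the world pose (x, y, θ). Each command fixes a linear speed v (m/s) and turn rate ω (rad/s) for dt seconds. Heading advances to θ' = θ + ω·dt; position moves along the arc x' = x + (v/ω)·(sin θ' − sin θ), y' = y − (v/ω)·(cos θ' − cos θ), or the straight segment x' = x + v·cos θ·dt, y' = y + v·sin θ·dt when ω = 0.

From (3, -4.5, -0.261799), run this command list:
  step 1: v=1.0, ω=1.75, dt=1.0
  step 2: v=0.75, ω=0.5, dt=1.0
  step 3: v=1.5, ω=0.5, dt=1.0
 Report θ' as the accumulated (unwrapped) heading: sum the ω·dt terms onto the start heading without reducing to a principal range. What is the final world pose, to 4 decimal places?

step 1: θ'=1.4882 (R=0.5714) → pose (3.7174, -3.9952, 1.4882)
step 2: θ'=1.9882 (R=1.5000) → pose (3.5937, -3.2633, 1.9882)
step 3: θ'=2.4882 (R=3.0000) → pose (2.6749, -2.0974, 2.4882)

(2.6749, -2.0974, 2.4882)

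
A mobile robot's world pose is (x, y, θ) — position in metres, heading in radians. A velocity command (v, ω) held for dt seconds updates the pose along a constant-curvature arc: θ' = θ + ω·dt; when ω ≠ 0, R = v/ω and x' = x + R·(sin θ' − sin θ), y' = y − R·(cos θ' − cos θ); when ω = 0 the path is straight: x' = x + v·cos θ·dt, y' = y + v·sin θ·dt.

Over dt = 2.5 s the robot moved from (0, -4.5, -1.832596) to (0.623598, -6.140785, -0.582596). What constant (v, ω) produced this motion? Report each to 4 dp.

v = 0.7500, ω = 0.5000

Δθ = -0.582596 − -1.832596 = 1.250000
ω = Δθ/dt = 1.250000/2.5 = 0.5000
R = −Δy/(cos θ' − cos θ) = 1.5000
v = R·ω = 1.5000·0.5000 = 0.7500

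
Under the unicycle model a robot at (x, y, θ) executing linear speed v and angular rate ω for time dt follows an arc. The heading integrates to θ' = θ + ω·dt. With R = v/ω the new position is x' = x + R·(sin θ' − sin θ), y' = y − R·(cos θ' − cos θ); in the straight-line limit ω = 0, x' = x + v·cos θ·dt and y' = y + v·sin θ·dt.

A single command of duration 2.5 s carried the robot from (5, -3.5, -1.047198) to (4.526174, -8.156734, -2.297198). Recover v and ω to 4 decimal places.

v = 2.0000, ω = -0.5000

Δθ = -2.297198 − -1.047198 = -1.250000
ω = Δθ/dt = -1.250000/2.5 = -0.5000
R = −Δy/(cos θ' − cos θ) = -4.0000
v = R·ω = -4.0000·-0.5000 = 2.0000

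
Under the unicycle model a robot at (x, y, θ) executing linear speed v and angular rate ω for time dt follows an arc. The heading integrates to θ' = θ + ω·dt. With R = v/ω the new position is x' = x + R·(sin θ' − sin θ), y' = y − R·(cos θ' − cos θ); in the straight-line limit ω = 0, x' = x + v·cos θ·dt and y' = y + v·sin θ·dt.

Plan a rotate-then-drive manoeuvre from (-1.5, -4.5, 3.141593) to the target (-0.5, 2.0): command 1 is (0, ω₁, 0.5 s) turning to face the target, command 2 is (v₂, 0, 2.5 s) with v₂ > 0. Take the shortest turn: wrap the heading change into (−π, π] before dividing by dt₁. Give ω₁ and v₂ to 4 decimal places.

heading to target = atan2(2−-4.5, -0.5−-1.5) = 1.4181
Δθ = wrap(1.4181 − 3.1416) = -1.7234; ω₁ = Δθ/dt₁ = -3.4469
distance = √((-0.5−-1.5)² + (2−-4.5)²) = 6.5765; v₂ = distance/dt₂ = 2.6306

ω₁ = -3.4469, v₂ = 2.6306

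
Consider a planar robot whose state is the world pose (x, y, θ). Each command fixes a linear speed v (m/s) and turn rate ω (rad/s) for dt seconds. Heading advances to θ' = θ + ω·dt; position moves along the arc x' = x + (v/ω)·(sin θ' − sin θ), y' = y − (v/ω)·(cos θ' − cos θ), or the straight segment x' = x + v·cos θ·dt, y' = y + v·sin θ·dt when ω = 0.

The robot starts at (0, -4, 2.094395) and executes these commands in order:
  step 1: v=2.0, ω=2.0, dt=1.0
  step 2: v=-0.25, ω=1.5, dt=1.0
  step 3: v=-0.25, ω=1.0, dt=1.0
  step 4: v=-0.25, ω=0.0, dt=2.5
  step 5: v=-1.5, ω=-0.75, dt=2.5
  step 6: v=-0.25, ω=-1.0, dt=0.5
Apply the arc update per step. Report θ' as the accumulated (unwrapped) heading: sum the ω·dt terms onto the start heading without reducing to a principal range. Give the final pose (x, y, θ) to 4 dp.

(-5.1240, -1.8318, 4.2194)

step 1: θ'=4.0944 (R=1.0000) → pose (-1.6811, -3.9206, 4.0944)
step 2: θ'=5.5944 (R=-0.1667) → pose (-1.7110, -3.6954, 5.5944)
step 3: θ'=6.5944 (R=-0.2500) → pose (-1.9464, -3.6504, 6.5944)
step 4: θ'=6.5944 (straight) → pose (-2.5414, -3.8418, 6.5944)
step 5: θ'=4.7194 (R=2.0000) → pose (-5.1538, -1.9518, 4.7194)
step 6: θ'=4.2194 (R=0.2500) → pose (-5.1240, -1.8318, 4.2194)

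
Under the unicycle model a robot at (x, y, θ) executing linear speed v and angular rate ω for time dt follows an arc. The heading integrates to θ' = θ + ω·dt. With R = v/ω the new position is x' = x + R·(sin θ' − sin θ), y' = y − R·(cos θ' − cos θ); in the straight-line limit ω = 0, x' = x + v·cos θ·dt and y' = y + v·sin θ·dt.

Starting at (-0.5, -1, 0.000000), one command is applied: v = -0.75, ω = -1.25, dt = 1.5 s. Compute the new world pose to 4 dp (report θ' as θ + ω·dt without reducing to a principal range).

θ' = 0.0000 + -1.25·1.5 = -1.8750
R = v/ω = -0.75/-1.25 = 0.6000
x' = -0.5 + 0.6000·(sin -1.8750 − sin 0.0000) = -1.0725
y' = -1 − 0.6000·(cos -1.8750 − cos 0.0000) = -0.2203

(-1.0725, -0.2203, -1.8750)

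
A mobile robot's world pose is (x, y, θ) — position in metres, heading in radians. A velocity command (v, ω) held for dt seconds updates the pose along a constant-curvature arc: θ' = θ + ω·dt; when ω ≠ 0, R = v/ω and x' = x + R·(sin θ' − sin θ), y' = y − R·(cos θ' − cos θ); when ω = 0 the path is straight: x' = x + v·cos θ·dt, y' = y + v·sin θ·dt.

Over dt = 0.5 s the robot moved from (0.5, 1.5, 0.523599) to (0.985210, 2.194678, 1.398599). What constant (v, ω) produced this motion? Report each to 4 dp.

Δθ = 1.398599 − 0.523599 = 0.875000
ω = Δθ/dt = 0.875000/0.5 = 1.7500
R = −Δy/(cos θ' − cos θ) = 1.0000
v = R·ω = 1.0000·1.7500 = 1.7500

v = 1.7500, ω = 1.7500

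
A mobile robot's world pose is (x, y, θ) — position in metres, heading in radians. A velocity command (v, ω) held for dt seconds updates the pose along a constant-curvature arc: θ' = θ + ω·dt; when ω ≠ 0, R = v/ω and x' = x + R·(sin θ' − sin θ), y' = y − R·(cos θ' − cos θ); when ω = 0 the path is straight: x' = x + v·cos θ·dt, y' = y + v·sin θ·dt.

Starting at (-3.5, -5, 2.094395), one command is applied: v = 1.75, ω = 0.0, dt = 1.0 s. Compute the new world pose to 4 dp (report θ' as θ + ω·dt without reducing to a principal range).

(-4.3750, -3.4845, 2.0944)

θ' = 2.0944 + 0.0·1.0 = 2.0944
ω = 0 → straight: x' = -3.5 + 1.75·cos(2.0944)·1.0 = -4.3750
y' = -5 + 1.75·sin(2.0944)·1.0 = -3.4845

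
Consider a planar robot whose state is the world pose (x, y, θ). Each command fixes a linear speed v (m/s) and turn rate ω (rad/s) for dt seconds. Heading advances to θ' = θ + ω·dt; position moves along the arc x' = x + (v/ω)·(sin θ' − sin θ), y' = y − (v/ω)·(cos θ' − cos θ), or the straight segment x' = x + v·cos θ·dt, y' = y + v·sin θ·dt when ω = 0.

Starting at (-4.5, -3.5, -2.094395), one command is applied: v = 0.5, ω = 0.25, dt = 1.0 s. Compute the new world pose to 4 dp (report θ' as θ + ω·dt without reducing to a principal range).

θ' = -2.0944 + 0.25·1.0 = -1.8444
R = v/ω = 0.5/0.25 = 2.0000
x' = -4.5 + 2.0000·(sin -1.8444 − sin -2.0944) = -4.6936
y' = -3.5 − 2.0000·(cos -1.8444 − cos -2.0944) = -3.9596

(-4.6936, -3.9596, -1.8444)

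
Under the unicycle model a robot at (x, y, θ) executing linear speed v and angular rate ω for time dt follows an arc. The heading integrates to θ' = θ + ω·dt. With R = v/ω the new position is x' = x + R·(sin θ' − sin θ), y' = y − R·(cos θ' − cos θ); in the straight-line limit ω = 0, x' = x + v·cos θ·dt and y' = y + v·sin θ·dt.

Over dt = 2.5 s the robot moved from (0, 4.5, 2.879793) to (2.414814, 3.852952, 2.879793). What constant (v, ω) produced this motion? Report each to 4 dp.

v = -1.0000, ω = 0.0000

Δθ = 2.879793 − 2.879793 = 0.000000
ω = Δθ/dt = 0.000000/2.5 = 0.0000
ω = 0 → v = (Δx·cos θ + Δy·sin θ)/dt = -1.0000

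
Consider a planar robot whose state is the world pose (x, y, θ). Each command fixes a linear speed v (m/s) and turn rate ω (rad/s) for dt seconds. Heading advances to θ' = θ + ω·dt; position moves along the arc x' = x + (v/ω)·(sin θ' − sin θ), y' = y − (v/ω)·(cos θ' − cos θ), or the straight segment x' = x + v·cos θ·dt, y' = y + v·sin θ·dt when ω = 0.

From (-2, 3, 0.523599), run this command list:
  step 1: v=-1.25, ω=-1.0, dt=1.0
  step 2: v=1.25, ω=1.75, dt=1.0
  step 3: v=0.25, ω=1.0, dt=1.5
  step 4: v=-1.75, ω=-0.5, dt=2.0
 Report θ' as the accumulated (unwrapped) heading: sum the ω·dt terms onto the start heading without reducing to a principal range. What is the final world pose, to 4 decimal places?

step 1: θ'=-0.4764 (R=1.2500) → pose (-3.1982, 2.9717, -0.4764)
step 2: θ'=1.2736 (R=0.7143) → pose (-2.1877, 3.3973, 1.2736)
step 3: θ'=2.7736 (R=0.2500) → pose (-2.3368, 3.7038, 2.7736)
step 4: θ'=1.7736 (R=3.5000) → pose (-0.1676, 1.1430, 1.7736)

(-0.1676, 1.1430, 1.7736)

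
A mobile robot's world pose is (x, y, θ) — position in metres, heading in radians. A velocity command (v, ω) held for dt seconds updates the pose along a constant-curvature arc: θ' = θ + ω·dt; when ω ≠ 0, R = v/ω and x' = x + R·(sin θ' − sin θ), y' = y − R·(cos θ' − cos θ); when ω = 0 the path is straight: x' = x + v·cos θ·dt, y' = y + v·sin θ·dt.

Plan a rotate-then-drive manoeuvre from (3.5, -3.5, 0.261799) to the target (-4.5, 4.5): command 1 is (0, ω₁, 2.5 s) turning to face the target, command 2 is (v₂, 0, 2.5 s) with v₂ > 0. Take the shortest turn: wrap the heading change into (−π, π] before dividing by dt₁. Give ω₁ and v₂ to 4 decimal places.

heading to target = atan2(4.5−-3.5, -4.5−3.5) = 2.3562
Δθ = wrap(2.3562 − 0.2618) = 2.0944; ω₁ = Δθ/dt₁ = 0.8378
distance = √((-4.5−3.5)² + (4.5−-3.5)²) = 11.3137; v₂ = distance/dt₂ = 4.5255

ω₁ = 0.8378, v₂ = 4.5255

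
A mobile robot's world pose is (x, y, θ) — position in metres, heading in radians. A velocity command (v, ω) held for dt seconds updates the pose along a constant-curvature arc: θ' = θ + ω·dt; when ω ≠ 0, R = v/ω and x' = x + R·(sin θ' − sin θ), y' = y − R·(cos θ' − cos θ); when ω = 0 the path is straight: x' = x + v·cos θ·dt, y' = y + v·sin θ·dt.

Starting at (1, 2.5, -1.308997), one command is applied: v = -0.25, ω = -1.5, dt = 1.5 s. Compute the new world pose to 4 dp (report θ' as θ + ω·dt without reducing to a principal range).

(1.2286, 2.6955, -3.5590)

θ' = -1.3090 + -1.5·1.5 = -3.5590
R = v/ω = -0.25/-1.5 = 0.1667
x' = 1 + 0.1667·(sin -3.5590 − sin -1.3090) = 1.2286
y' = 2.5 − 0.1667·(cos -3.5590 − cos -1.3090) = 2.6955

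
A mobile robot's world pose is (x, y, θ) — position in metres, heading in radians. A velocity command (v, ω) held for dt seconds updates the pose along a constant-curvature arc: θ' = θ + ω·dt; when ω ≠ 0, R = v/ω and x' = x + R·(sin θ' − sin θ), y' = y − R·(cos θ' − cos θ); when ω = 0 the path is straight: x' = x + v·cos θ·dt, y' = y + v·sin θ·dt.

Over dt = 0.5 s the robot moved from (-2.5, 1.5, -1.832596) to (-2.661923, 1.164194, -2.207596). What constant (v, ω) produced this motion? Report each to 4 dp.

Δθ = -2.207596 − -1.832596 = -0.375000
ω = Δθ/dt = -0.375000/0.5 = -0.7500
R = −Δy/(cos θ' − cos θ) = -1.0000
v = R·ω = -1.0000·-0.7500 = 0.7500

v = 0.7500, ω = -0.7500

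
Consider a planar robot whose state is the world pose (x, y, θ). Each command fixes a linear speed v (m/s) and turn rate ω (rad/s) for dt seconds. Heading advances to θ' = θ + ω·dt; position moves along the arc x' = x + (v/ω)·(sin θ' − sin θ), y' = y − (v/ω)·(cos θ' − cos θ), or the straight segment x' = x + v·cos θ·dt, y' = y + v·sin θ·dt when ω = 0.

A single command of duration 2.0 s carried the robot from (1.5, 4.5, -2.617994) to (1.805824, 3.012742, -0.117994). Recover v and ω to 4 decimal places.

v = 1.0000, ω = 1.2500

Δθ = -0.117994 − -2.617994 = 2.500000
ω = Δθ/dt = 2.500000/2.0 = 1.2500
R = −Δy/(cos θ' − cos θ) = 0.8000
v = R·ω = 0.8000·1.2500 = 1.0000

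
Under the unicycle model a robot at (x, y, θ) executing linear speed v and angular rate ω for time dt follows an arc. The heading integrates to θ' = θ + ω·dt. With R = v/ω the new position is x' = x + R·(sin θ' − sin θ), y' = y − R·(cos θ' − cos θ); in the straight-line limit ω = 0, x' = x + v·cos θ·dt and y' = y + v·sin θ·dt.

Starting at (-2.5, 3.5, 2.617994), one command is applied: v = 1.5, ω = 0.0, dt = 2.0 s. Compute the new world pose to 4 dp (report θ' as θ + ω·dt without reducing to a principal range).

θ' = 2.6180 + 0.0·2.0 = 2.6180
ω = 0 → straight: x' = -2.5 + 1.5·cos(2.6180)·2.0 = -5.0981
y' = 3.5 + 1.5·sin(2.6180)·2.0 = 5.0000

(-5.0981, 5.0000, 2.6180)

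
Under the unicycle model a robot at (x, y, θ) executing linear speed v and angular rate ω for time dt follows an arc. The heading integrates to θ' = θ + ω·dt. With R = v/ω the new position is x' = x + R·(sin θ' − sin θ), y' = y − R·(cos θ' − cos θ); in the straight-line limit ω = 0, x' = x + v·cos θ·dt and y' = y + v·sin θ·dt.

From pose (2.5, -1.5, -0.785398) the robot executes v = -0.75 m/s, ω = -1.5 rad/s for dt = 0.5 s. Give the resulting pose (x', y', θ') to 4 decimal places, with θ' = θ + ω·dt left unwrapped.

θ' = -0.7854 + -1.5·0.5 = -1.5354
R = v/ω = -0.75/-1.5 = 0.5000
x' = 2.5 + 0.5000·(sin -1.5354 − sin -0.7854) = 2.3539
y' = -1.5 − 0.5000·(cos -1.5354 − cos -0.7854) = -1.1641

(2.3539, -1.1641, -1.5354)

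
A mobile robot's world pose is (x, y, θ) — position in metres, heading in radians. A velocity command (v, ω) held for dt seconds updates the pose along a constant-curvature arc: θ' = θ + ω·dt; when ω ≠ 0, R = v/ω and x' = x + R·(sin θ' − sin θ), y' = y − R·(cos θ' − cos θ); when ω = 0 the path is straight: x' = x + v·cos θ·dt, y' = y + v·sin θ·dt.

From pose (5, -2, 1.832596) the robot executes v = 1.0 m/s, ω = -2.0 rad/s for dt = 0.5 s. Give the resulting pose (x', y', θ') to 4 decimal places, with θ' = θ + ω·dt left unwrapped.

(5.1131, -1.5341, 0.8326)

θ' = 1.8326 + -2.0·0.5 = 0.8326
R = v/ω = 1.0/-2.0 = -0.5000
x' = 5 + -0.5000·(sin 0.8326 − sin 1.8326) = 5.1131
y' = -2 − -0.5000·(cos 0.8326 − cos 1.8326) = -1.5341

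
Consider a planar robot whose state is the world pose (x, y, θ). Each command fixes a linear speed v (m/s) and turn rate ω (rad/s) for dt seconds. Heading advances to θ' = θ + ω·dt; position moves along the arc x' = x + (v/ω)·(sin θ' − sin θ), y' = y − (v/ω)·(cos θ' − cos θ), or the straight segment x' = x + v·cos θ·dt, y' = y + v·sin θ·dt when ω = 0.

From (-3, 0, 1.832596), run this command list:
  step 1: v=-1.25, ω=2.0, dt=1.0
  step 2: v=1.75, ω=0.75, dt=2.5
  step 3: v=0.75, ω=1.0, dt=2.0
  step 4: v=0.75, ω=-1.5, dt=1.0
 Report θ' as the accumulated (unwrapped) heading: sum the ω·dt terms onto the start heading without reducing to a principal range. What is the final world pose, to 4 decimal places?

(-0.0984, -3.1299, 6.2076)

step 1: θ'=3.8326 (R=-0.6250) → pose (-1.9980, -0.3199, 3.8326)
step 2: θ'=5.7076 (R=2.3333) → pose (-1.7810, -4.0753, 5.7076)
step 3: θ'=7.7076 (R=0.7500) → pose (-0.6308, -3.5556, 7.7076)
step 4: θ'=6.2076 (R=-0.5000) → pose (-0.0984, -3.1299, 6.2076)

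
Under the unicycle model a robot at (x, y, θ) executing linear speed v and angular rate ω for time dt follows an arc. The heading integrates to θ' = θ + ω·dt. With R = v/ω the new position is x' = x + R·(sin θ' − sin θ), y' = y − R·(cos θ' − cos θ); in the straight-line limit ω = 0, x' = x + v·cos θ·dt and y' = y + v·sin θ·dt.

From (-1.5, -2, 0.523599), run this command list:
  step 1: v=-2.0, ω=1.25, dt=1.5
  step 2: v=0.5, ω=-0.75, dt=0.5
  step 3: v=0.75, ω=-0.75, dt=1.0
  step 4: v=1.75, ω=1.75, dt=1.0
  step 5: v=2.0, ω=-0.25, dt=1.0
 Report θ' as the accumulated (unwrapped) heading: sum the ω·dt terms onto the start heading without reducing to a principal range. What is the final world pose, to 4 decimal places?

step 1: θ'=2.3986 (R=-1.6000) → pose (-1.7824, -4.5640, 2.3986)
step 2: θ'=2.0236 (R=-0.6667) → pose (-1.9309, -4.3646, 2.0236)
step 3: θ'=1.2736 (R=-1.0000) → pose (-1.9878, -3.6343, 1.2736)
step 4: θ'=3.0236 (R=1.0000) → pose (-2.8263, -2.3484, 3.0236)
step 5: θ'=2.7736 (R=-8.0000) → pose (-4.7624, -1.8685, 2.7736)

(-4.7624, -1.8685, 2.7736)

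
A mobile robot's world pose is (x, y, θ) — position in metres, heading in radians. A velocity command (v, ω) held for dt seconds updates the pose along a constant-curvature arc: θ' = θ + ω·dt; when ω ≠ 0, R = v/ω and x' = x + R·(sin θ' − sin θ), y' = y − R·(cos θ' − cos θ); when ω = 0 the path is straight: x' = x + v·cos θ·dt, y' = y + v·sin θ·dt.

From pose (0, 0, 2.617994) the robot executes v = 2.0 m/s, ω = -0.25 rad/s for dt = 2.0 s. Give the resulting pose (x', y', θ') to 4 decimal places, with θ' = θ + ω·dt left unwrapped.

θ' = 2.6180 + -0.25·2.0 = 2.1180
R = v/ω = 2.0/-0.25 = -8.0000
x' = 0 + -8.0000·(sin 2.1180 − sin 2.6180) = -2.8319
y' = 0 − -8.0000·(cos 2.1180 − cos 2.6180) = 2.7658

(-2.8319, 2.7658, 2.1180)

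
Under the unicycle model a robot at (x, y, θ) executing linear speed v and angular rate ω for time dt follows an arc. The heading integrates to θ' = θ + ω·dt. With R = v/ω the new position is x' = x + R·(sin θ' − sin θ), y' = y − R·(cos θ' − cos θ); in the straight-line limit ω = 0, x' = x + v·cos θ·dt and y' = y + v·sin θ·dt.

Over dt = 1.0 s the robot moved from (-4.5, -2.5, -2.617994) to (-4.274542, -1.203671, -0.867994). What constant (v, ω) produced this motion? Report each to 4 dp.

v = -1.5000, ω = 1.7500

Δθ = -0.867994 − -2.617994 = 1.750000
ω = Δθ/dt = 1.750000/1.0 = 1.7500
R = −Δy/(cos θ' − cos θ) = -0.8571
v = R·ω = -0.8571·1.7500 = -1.5000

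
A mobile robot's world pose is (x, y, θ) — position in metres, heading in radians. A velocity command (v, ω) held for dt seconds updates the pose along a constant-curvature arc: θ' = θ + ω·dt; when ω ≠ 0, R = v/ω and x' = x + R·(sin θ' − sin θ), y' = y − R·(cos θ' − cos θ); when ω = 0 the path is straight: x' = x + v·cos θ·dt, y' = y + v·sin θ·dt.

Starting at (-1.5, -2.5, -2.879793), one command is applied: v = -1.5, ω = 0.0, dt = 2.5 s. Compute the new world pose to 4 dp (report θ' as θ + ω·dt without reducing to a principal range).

θ' = -2.8798 + 0.0·2.5 = -2.8798
ω = 0 → straight: x' = -1.5 + -1.5·cos(-2.8798)·2.5 = 2.1222
y' = -2.5 + -1.5·sin(-2.8798)·2.5 = -1.5294

(2.1222, -1.5294, -2.8798)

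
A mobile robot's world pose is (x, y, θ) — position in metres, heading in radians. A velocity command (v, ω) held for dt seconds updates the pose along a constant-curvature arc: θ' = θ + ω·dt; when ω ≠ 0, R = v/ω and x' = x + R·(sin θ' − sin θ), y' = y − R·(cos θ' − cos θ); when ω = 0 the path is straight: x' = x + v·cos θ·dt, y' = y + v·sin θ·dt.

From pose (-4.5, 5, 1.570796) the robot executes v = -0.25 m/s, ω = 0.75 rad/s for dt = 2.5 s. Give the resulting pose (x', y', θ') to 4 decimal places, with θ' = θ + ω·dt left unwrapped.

(-4.0668, 4.6820, 3.4458)

θ' = 1.5708 + 0.75·2.5 = 3.4458
R = v/ω = -0.25/0.75 = -0.3333
x' = -4.5 + -0.3333·(sin 3.4458 − sin 1.5708) = -4.0668
y' = 5 − -0.3333·(cos 3.4458 − cos 1.5708) = 4.6820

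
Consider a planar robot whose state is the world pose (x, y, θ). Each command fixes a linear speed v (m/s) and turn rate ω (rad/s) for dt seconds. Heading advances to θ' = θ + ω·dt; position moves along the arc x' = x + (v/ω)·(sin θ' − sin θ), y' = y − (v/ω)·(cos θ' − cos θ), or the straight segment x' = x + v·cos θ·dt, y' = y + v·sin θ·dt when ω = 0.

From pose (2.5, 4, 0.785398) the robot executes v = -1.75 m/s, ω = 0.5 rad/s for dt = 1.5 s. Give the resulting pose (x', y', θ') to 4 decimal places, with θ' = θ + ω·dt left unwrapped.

θ' = 0.7854 + 0.5·1.5 = 1.5354
R = v/ω = -1.75/0.5 = -3.5000
x' = 2.5 + -3.5000·(sin 1.5354 − sin 0.7854) = 1.4771
y' = 4 − -3.5000·(cos 1.5354 − cos 0.7854) = 1.6490

(1.4771, 1.6490, 1.5354)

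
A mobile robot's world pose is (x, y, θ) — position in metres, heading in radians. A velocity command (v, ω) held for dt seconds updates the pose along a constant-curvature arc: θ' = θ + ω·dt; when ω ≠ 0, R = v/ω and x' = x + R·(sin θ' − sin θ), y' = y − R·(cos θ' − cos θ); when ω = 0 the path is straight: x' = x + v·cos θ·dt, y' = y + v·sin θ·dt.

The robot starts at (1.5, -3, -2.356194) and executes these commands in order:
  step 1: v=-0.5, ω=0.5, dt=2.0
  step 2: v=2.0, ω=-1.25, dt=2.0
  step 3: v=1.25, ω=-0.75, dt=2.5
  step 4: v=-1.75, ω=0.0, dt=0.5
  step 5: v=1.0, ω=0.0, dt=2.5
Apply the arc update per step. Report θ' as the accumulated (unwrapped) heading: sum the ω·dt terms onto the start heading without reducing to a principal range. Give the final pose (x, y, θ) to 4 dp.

(0.7600, -0.0991, -5.7312)

step 1: θ'=-1.3562 (R=-1.0000) → pose (1.7700, -2.0799, -1.3562)
step 2: θ'=-3.8562 (R=-1.6000) → pose (-0.8418, -3.6292, -3.8562)
step 3: θ'=-5.7312 (R=-1.6667) → pose (-0.6236, -0.9512, -5.7312)
step 4: θ'=-5.7312 (straight) → pose (-1.3687, -1.4100, -5.7312)
step 5: θ'=-5.7312 (straight) → pose (0.7600, -0.0991, -5.7312)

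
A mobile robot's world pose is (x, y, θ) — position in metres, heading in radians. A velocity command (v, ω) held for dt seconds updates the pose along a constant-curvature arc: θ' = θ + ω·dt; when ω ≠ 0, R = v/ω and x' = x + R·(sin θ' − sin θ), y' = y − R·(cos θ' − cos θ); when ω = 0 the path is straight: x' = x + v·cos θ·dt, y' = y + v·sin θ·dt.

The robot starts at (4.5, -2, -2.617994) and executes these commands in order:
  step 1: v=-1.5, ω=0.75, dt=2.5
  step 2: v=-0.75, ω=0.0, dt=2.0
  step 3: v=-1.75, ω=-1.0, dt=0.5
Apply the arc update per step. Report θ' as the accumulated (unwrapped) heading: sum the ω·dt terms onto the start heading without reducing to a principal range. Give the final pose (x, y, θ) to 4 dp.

(3.2754, 2.9450, -1.2430)

step 1: θ'=-0.7430 (R=-2.0000) → pose (4.8530, 1.2049, -0.7430)
step 2: θ'=-0.7430 (straight) → pose (3.7483, 2.2197, -0.7430)
step 3: θ'=-1.2430 (R=1.7500) → pose (3.2754, 2.9450, -1.2430)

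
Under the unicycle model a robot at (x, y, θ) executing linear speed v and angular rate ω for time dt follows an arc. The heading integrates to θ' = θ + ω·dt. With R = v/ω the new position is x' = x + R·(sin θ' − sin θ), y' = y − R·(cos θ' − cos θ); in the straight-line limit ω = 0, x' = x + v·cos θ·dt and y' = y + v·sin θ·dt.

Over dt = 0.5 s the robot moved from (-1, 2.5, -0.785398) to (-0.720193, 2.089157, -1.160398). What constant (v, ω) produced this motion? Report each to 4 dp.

Δθ = -1.160398 − -0.785398 = -0.375000
ω = Δθ/dt = -0.375000/0.5 = -0.7500
R = −Δy/(cos θ' − cos θ) = -1.3333
v = R·ω = -1.3333·-0.7500 = 1.0000

v = 1.0000, ω = -0.7500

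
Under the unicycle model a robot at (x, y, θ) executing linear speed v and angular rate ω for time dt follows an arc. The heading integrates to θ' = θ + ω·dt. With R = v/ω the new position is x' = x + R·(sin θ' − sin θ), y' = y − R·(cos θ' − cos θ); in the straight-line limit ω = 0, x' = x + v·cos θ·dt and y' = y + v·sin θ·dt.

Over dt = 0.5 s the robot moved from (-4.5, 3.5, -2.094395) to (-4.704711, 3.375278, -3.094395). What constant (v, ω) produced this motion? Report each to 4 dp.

v = 0.5000, ω = -2.0000

Δθ = -3.094395 − -2.094395 = -1.000000
ω = Δθ/dt = -1.000000/0.5 = -2.0000
R = Δx/(sin θ' − sin θ) = -0.2500
v = R·ω = -0.2500·-2.0000 = 0.5000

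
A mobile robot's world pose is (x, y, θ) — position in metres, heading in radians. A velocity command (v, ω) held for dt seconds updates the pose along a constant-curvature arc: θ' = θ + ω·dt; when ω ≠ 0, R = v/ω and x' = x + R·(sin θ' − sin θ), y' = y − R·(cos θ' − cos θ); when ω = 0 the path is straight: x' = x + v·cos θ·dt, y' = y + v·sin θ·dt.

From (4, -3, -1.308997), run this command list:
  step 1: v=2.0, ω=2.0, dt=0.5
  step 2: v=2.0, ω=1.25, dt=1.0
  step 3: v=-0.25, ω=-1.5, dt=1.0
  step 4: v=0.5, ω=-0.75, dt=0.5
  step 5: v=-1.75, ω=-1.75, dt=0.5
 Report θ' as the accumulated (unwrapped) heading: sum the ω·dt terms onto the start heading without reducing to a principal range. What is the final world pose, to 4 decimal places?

step 1: θ'=-0.3090 (R=1.0000) → pose (4.6618, -3.6938, -0.3090)
step 2: θ'=0.9410 (R=1.6000) → pose (6.4414, -3.1120, 0.9410)
step 3: θ'=-0.5590 (R=0.1667) → pose (6.2183, -3.1551, -0.5590)
step 4: θ'=-0.9340 (R=-0.6667) → pose (6.4008, -3.3239, -0.9340)
step 5: θ'=-1.8090 (R=1.0000) → pose (6.2330, -2.4933, -1.8090)

(6.2330, -2.4933, -1.8090)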